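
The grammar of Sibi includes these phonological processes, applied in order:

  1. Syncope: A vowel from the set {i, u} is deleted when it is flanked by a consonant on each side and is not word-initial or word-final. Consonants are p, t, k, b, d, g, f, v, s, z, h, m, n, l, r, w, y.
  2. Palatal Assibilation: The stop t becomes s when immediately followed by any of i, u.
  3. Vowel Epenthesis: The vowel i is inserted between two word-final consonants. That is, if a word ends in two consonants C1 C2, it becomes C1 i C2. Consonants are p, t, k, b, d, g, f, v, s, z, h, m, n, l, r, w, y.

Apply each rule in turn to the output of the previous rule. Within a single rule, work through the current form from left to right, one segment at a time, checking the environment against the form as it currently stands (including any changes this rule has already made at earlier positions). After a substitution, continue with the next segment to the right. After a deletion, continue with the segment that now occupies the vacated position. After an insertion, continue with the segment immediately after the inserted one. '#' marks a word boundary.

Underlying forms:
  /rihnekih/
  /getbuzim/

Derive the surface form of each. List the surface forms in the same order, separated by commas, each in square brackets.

[rhnekih], [getbzim]

/rihnekih/:
  1 Syncope: [rihnekih] → [rhnekh]
  2 Palatal Assibilation: no change — [rhnekh]
  3 Vowel Epenthesis: [rhnekh] → [rhnekih]
/getbuzim/:
  1 Syncope: [getbuzim] → [getbzm]
  2 Palatal Assibilation: no change — [getbzm]
  3 Vowel Epenthesis: [getbzm] → [getbzim]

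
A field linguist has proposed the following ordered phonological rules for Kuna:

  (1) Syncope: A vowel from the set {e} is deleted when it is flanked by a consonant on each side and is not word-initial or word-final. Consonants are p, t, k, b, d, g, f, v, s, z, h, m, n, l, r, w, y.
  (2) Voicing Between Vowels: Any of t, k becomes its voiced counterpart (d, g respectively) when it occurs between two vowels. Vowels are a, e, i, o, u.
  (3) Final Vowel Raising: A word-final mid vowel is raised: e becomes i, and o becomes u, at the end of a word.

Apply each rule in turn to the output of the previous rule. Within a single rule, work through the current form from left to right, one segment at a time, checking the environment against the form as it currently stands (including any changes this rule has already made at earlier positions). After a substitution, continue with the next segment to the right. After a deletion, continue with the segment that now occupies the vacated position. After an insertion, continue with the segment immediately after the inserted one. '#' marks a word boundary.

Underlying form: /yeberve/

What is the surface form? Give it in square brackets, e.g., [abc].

(1) Syncope: [yeberve] → [ybrve]
(2) Voicing Between Vowels: no change — [ybrve]
(3) Final Vowel Raising: [ybrve] → [ybrvi]

[ybrvi]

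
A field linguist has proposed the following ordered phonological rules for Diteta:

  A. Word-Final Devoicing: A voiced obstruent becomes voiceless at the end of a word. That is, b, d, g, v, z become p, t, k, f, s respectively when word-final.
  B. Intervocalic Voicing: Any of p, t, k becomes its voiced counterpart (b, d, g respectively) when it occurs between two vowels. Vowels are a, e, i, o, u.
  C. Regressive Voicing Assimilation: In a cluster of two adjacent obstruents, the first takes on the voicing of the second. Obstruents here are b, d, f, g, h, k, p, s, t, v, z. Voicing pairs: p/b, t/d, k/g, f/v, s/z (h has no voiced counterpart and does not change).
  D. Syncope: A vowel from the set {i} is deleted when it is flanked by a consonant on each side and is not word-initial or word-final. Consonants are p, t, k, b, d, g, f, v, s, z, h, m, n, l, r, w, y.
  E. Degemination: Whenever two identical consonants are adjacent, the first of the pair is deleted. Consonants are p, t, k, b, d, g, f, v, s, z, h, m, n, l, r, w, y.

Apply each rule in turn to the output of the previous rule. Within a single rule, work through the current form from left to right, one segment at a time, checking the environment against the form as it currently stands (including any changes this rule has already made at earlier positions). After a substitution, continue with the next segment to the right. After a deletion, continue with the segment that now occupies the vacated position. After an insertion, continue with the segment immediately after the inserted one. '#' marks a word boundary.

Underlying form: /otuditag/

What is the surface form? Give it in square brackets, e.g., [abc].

A Word-Final Devoicing: [otuditag] → [otuditak]
B Intervocalic Voicing: [otuditak] → [odudidak]
C Regressive Voicing Assimilation: no change — [odudidak]
D Syncope: [odudidak] → [oduddak]
E Degemination: [oduddak] → [odudak]

[odudak]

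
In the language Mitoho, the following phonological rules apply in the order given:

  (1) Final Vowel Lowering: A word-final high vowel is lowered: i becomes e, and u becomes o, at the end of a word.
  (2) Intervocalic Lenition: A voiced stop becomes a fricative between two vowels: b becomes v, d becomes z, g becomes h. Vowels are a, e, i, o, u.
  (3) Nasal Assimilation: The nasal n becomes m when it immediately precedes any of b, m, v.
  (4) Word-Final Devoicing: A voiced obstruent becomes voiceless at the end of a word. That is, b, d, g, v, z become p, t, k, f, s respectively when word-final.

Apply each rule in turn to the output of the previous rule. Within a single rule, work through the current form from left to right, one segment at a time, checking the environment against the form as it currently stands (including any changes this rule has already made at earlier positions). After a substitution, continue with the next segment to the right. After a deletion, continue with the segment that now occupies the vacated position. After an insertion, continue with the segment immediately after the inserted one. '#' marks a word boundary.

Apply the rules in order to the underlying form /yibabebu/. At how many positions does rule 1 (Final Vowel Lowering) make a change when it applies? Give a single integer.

(1) Final Vowel Lowering: [yibabebu] → [yibabebo]
(2) Intervocalic Lenition: [yibabebo] → [yivavevo]
(3) Nasal Assimilation: no change — [yivavevo]
(4) Word-Final Devoicing: no change — [yivavevo]
Rule 1 changed 1 position(s).

1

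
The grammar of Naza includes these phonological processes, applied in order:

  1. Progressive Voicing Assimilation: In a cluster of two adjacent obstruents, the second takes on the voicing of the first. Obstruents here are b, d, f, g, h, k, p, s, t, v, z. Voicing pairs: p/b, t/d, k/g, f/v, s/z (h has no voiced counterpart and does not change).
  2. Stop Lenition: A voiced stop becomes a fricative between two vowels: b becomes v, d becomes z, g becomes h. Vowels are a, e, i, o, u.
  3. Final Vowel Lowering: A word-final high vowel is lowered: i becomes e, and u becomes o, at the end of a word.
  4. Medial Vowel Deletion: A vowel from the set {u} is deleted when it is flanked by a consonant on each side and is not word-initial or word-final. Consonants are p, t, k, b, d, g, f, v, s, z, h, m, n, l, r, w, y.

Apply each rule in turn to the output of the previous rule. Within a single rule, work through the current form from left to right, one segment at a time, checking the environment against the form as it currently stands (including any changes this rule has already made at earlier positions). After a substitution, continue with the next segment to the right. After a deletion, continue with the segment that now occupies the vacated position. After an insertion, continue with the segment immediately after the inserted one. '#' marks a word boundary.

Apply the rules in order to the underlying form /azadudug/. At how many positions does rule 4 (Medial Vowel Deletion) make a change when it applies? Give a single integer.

2

1 Progressive Voicing Assimilation: no change — [azadudug]
2 Stop Lenition: [azadudug] → [azazuzug]
3 Final Vowel Lowering: no change — [azazuzug]
4 Medial Vowel Deletion: [azazuzug] → [azazzg]
Rule 4 changed 2 position(s).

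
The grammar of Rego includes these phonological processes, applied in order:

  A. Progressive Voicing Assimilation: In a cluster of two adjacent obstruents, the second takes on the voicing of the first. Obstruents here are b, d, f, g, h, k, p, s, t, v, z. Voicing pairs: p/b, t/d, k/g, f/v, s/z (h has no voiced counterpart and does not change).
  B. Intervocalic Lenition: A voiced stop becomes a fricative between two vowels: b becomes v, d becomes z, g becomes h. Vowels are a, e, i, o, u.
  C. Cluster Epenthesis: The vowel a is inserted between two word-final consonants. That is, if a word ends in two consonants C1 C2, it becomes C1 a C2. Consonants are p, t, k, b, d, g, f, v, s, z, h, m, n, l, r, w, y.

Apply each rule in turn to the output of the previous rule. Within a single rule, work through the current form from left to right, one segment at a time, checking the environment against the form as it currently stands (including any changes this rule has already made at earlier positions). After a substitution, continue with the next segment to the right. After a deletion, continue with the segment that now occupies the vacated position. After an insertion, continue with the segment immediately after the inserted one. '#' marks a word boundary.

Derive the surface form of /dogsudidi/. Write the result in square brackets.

A Progressive Voicing Assimilation: [dogsudidi] → [dogzudidi]
B Intervocalic Lenition: [dogzudidi] → [dogzuzizi]
C Cluster Epenthesis: no change — [dogzuzizi]

[dogzuzizi]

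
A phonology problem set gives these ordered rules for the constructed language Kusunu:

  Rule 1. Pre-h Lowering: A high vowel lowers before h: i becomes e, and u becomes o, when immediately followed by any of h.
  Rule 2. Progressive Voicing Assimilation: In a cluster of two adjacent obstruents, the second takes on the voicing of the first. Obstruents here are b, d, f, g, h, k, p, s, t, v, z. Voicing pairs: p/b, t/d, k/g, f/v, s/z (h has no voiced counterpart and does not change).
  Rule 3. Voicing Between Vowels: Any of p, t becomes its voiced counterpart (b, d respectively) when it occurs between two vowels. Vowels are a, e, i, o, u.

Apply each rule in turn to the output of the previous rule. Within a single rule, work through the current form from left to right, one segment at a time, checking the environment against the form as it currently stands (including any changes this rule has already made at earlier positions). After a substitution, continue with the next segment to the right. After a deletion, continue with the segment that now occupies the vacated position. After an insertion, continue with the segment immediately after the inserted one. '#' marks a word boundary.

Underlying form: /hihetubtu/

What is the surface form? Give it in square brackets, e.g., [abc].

Rule 1 Pre-h Lowering: [hihetubtu] → [hehetubtu]
Rule 2 Progressive Voicing Assimilation: [hehetubtu] → [hehetubdu]
Rule 3 Voicing Between Vowels: [hehetubdu] → [hehedubdu]

[hehedubdu]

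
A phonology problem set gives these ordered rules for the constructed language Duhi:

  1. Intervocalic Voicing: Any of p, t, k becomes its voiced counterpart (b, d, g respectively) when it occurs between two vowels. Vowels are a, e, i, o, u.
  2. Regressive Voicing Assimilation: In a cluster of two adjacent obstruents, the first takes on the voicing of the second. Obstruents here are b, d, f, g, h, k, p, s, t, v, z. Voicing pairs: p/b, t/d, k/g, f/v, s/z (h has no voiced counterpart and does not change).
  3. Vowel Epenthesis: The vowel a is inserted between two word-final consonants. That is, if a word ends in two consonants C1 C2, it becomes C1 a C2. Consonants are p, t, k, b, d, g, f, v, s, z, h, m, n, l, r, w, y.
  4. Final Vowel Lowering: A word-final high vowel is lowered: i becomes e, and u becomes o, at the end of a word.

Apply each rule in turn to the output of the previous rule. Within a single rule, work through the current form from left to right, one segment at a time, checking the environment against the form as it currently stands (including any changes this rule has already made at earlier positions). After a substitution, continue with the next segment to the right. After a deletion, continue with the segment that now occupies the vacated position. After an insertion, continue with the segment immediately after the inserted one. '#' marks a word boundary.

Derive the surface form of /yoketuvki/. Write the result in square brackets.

1 Intervocalic Voicing: [yoketuvki] → [yogeduvki]
2 Regressive Voicing Assimilation: [yogeduvki] → [yogedufki]
3 Vowel Epenthesis: no change — [yogedufki]
4 Final Vowel Lowering: [yogedufki] → [yogedufke]

[yogedufke]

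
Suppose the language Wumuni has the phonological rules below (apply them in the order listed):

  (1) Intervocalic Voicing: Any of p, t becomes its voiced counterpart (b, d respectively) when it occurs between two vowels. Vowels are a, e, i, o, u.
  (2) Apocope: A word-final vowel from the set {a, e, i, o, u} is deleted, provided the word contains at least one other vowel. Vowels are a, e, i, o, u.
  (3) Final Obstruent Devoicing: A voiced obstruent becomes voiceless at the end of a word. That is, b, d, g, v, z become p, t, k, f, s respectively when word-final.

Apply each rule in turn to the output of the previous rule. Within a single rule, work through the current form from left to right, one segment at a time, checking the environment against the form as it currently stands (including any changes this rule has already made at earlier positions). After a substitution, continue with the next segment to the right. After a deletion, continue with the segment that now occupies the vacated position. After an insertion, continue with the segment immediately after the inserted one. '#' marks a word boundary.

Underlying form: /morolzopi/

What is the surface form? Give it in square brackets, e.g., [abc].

[morolzop]

(1) Intervocalic Voicing: [morolzopi] → [morolzobi]
(2) Apocope: [morolzobi] → [morolzob]
(3) Final Obstruent Devoicing: [morolzob] → [morolzop]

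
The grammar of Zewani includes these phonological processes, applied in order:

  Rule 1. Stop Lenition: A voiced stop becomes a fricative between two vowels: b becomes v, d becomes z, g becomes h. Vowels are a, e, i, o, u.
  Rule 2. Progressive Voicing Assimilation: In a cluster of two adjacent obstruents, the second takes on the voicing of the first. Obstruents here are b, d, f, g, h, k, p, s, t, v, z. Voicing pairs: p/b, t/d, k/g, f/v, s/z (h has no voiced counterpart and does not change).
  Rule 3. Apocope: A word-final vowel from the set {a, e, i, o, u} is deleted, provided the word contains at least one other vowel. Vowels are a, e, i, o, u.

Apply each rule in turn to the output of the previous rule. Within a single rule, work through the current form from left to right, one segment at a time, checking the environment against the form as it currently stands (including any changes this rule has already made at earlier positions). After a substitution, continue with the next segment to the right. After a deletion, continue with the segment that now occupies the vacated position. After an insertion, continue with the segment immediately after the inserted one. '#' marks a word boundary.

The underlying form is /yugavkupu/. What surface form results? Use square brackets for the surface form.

[yuhavgup]

Rule 1 Stop Lenition: [yugavkupu] → [yuhavkupu]
Rule 2 Progressive Voicing Assimilation: [yuhavkupu] → [yuhavgupu]
Rule 3 Apocope: [yuhavgupu] → [yuhavgup]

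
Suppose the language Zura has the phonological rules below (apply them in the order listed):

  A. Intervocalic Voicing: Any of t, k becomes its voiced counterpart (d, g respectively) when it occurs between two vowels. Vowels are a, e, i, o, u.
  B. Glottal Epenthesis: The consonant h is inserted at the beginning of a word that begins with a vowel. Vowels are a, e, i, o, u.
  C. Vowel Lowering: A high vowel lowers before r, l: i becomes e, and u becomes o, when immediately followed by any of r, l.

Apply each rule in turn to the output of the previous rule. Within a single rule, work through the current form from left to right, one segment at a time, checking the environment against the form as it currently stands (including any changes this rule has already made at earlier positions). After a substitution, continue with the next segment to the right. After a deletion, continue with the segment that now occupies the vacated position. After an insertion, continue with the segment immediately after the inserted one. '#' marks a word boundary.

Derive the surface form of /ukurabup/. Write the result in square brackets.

[hugorabup]

A Intervocalic Voicing: [ukurabup] → [ugurabup]
B Glottal Epenthesis: [ugurabup] → [hugurabup]
C Vowel Lowering: [hugurabup] → [hugorabup]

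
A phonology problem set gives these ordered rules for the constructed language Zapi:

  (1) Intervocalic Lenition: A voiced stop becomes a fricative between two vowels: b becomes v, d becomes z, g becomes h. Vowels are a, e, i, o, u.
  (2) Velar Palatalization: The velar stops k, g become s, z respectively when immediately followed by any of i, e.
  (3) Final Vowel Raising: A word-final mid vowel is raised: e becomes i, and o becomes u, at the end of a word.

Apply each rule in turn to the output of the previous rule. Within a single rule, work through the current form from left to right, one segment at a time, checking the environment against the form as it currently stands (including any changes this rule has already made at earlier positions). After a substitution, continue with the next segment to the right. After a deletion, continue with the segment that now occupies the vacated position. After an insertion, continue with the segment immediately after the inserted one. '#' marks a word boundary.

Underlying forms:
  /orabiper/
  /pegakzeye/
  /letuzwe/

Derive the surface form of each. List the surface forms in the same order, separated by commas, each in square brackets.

[oraviper], [pehakzeyi], [letuzwi]

/orabiper/:
  (1) Intervocalic Lenition: [orabiper] → [oraviper]
  (2) Velar Palatalization: no change — [oraviper]
  (3) Final Vowel Raising: no change — [oraviper]
/pegakzeye/:
  (1) Intervocalic Lenition: [pegakzeye] → [pehakzeye]
  (2) Velar Palatalization: no change — [pehakzeye]
  (3) Final Vowel Raising: [pehakzeye] → [pehakzeyi]
/letuzwe/:
  (1) Intervocalic Lenition: no change — [letuzwe]
  (2) Velar Palatalization: no change — [letuzwe]
  (3) Final Vowel Raising: [letuzwe] → [letuzwi]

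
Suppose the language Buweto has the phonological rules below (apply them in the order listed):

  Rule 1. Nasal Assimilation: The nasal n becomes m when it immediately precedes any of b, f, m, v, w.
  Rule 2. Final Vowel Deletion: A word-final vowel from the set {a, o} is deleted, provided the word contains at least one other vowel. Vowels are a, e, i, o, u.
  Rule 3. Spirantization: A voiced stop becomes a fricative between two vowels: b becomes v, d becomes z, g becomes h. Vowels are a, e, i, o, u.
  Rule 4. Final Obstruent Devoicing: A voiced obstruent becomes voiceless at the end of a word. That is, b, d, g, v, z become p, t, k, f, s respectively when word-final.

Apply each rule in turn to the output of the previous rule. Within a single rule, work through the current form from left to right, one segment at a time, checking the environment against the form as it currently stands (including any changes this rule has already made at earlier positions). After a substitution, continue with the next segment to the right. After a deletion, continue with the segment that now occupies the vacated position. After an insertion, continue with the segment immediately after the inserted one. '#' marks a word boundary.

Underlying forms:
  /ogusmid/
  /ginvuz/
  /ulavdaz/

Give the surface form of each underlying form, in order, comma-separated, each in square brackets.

[ohusmit], [gimvus], [ulavdas]

/ogusmid/:
  Rule 1 Nasal Assimilation: no change — [ogusmid]
  Rule 2 Final Vowel Deletion: no change — [ogusmid]
  Rule 3 Spirantization: [ogusmid] → [ohusmid]
  Rule 4 Final Obstruent Devoicing: [ohusmid] → [ohusmit]
/ginvuz/:
  Rule 1 Nasal Assimilation: [ginvuz] → [gimvuz]
  Rule 2 Final Vowel Deletion: no change — [gimvuz]
  Rule 3 Spirantization: no change — [gimvuz]
  Rule 4 Final Obstruent Devoicing: [gimvuz] → [gimvus]
/ulavdaz/:
  Rule 1 Nasal Assimilation: no change — [ulavdaz]
  Rule 2 Final Vowel Deletion: no change — [ulavdaz]
  Rule 3 Spirantization: no change — [ulavdaz]
  Rule 4 Final Obstruent Devoicing: [ulavdaz] → [ulavdas]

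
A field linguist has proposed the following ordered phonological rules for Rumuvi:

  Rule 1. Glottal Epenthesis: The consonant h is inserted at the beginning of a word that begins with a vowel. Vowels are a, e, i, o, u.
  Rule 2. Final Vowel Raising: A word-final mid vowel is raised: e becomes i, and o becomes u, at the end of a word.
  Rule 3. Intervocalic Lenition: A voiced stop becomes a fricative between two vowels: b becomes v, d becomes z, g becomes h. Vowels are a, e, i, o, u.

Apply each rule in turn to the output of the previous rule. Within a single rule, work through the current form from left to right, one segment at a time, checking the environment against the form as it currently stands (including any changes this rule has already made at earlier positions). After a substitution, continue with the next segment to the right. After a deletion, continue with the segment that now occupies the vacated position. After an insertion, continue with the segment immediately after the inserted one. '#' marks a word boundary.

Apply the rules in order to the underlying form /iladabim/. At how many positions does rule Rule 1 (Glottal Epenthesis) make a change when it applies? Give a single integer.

Rule 1 Glottal Epenthesis: [iladabim] → [hiladabim]
Rule 2 Final Vowel Raising: no change — [hiladabim]
Rule 3 Intervocalic Lenition: [hiladabim] → [hilazavim]
Rule Rule 1 changed 1 position(s).

1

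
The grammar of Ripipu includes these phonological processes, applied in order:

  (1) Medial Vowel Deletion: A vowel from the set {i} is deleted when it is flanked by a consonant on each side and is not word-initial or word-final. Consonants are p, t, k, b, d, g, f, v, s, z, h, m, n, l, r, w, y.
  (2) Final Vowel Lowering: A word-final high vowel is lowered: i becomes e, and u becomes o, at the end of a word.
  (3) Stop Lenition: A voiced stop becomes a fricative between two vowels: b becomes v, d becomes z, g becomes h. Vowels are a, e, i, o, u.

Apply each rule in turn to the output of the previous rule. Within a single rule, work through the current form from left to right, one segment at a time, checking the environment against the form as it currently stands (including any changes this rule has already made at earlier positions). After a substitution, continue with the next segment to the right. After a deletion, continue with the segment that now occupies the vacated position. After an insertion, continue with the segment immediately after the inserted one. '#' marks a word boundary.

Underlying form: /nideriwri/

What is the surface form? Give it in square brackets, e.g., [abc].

[nderwre]

(1) Medial Vowel Deletion: [nideriwri] → [nderwri]
(2) Final Vowel Lowering: [nderwri] → [nderwre]
(3) Stop Lenition: no change — [nderwre]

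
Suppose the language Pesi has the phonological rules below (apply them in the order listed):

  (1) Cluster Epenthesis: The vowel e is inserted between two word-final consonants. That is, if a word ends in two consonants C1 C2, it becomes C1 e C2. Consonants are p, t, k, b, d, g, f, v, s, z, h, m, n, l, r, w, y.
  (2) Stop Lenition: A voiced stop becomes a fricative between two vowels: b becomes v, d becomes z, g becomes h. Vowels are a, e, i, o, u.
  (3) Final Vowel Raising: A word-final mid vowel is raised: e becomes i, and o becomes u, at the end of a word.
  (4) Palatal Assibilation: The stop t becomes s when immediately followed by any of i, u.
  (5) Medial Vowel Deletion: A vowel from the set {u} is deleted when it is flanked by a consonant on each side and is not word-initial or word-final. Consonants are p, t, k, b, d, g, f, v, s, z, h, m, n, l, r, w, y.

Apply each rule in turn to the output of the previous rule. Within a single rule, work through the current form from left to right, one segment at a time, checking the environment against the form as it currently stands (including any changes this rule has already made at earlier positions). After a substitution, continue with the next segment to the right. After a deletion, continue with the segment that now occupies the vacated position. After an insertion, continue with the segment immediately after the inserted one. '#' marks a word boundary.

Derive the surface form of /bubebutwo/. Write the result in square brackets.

(1) Cluster Epenthesis: no change — [bubebutwo]
(2) Stop Lenition: [bubebutwo] → [buvevutwo]
(3) Final Vowel Raising: [buvevutwo] → [buvevutwu]
(4) Palatal Assibilation: no change — [buvevutwu]
(5) Medial Vowel Deletion: [buvevutwu] → [bvevtwu]

[bvevtwu]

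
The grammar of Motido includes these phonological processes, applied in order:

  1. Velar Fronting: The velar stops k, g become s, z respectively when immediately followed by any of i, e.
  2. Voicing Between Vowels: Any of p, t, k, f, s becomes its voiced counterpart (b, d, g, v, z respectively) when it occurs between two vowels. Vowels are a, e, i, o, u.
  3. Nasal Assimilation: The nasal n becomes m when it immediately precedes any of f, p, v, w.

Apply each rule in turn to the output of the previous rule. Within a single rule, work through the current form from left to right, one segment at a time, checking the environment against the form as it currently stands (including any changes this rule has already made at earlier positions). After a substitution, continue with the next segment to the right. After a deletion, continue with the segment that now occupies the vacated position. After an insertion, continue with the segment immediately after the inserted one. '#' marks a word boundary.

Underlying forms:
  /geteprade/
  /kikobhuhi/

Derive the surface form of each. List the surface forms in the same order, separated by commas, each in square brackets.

[zedeprade], [sigobhuhi]

/geteprade/:
  1 Velar Fronting: [geteprade] → [zeteprade]
  2 Voicing Between Vowels: [zeteprade] → [zedeprade]
  3 Nasal Assimilation: no change — [zedeprade]
/kikobhuhi/:
  1 Velar Fronting: [kikobhuhi] → [sikobhuhi]
  2 Voicing Between Vowels: [sikobhuhi] → [sigobhuhi]
  3 Nasal Assimilation: no change — [sigobhuhi]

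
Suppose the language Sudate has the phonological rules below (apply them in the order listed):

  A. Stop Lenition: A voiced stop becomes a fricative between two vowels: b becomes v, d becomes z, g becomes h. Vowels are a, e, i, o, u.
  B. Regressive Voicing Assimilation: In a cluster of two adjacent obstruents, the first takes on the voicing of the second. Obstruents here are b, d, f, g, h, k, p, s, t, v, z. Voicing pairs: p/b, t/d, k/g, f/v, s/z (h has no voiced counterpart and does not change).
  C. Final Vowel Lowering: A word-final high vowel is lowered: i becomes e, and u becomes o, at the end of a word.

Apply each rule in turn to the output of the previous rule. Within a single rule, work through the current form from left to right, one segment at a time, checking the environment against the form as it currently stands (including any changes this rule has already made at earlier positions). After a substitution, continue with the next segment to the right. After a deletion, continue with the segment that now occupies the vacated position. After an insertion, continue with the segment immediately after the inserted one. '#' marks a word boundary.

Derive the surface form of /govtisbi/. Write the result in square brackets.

[goftizbe]

A Stop Lenition: no change — [govtisbi]
B Regressive Voicing Assimilation: [govtisbi] → [goftizbi]
C Final Vowel Lowering: [goftizbi] → [goftizbe]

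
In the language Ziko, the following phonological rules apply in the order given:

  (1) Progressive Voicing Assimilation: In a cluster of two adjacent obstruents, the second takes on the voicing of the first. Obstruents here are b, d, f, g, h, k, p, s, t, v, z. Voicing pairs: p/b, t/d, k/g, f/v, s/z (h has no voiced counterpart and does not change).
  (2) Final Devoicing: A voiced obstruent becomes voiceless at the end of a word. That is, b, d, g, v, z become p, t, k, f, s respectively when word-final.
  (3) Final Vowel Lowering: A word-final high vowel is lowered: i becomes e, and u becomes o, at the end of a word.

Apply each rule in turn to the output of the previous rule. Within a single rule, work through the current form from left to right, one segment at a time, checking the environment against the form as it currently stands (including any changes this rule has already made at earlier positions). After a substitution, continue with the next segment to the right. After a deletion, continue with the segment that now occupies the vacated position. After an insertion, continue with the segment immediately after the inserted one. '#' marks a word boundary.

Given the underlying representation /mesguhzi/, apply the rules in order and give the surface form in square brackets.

[meskuhse]

(1) Progressive Voicing Assimilation: [mesguhzi] → [meskuhsi]
(2) Final Devoicing: no change — [meskuhsi]
(3) Final Vowel Lowering: [meskuhsi] → [meskuhse]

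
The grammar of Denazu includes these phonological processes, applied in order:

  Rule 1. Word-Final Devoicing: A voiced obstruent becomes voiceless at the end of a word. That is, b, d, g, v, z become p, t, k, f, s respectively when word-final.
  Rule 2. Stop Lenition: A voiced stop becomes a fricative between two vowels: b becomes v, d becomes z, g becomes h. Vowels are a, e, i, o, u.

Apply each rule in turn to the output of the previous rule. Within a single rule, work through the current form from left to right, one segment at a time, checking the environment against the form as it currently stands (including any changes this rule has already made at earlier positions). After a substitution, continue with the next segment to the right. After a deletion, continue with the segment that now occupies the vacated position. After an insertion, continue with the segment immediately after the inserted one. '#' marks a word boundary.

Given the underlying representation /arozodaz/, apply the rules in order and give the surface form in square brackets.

[arozozas]

Rule 1 Word-Final Devoicing: [arozodaz] → [arozodas]
Rule 2 Stop Lenition: [arozodas] → [arozozas]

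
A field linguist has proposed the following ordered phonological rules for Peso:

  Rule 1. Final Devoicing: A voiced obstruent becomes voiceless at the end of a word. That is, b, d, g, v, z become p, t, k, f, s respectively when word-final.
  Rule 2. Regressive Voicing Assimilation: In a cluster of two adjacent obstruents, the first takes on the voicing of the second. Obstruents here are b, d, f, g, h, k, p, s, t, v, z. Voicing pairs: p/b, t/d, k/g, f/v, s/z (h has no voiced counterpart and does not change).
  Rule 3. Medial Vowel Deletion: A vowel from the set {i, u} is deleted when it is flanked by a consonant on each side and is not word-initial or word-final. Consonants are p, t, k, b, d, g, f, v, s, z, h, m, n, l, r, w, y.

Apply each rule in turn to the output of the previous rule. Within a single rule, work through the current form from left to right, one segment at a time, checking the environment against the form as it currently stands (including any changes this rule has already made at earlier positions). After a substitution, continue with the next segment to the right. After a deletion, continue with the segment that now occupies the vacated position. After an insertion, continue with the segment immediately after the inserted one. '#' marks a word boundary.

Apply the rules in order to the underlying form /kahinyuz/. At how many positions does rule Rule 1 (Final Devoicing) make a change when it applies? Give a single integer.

Rule 1 Final Devoicing: [kahinyuz] → [kahinyus]
Rule 2 Regressive Voicing Assimilation: no change — [kahinyus]
Rule 3 Medial Vowel Deletion: [kahinyus] → [kahnys]
Rule Rule 1 changed 1 position(s).

1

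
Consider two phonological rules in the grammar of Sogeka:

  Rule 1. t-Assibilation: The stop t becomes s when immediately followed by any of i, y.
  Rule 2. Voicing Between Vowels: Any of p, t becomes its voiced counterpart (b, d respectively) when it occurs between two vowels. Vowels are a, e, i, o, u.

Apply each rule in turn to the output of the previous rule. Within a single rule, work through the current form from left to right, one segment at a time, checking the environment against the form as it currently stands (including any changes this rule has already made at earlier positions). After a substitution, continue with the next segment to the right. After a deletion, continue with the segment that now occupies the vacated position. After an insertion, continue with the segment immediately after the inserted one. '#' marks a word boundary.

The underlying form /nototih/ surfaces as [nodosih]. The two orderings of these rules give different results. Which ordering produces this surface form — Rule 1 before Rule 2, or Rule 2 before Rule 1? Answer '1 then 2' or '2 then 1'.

Order 1 then 2:
  1 t-Assibilation: [nototih] → [notosih]
  2 Voicing Between Vowels: [notosih] → [nodosih]
  result: [nodosih]
Order 2 then 1:
  2 Voicing Between Vowels: [nototih] → [nododih]
  1 t-Assibilation: no change — [nododih]
  result: [nododih]

1 then 2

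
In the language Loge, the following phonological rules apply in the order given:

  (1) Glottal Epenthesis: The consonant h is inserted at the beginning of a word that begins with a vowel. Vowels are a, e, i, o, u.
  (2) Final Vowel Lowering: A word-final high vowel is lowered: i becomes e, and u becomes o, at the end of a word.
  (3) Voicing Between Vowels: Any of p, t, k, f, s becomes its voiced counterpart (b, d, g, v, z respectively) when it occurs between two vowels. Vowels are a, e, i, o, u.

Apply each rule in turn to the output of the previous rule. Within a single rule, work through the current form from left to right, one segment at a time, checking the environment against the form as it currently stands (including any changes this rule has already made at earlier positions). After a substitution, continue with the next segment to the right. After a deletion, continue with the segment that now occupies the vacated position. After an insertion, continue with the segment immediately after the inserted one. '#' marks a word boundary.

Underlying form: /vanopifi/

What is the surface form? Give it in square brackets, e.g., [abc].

(1) Glottal Epenthesis: no change — [vanopifi]
(2) Final Vowel Lowering: [vanopifi] → [vanopife]
(3) Voicing Between Vowels: [vanopife] → [vanobive]

[vanobive]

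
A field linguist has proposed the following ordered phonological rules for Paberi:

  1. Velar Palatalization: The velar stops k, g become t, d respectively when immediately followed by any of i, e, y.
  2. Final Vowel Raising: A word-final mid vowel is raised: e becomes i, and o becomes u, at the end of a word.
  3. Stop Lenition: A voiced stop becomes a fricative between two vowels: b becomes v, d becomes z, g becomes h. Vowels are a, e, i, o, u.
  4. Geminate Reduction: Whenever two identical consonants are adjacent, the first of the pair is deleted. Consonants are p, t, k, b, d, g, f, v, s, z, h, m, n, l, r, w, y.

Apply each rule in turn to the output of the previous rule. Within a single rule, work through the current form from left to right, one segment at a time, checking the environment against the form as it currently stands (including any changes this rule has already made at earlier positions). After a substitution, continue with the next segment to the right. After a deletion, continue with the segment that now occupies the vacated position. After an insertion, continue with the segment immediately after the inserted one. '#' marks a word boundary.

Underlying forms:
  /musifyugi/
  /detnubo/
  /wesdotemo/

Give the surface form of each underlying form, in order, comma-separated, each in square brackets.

[musifyuzi], [detnuvu], [wesdotemu]

/musifyugi/:
  1 Velar Palatalization: [musifyugi] → [musifyudi]
  2 Final Vowel Raising: no change — [musifyudi]
  3 Stop Lenition: [musifyudi] → [musifyuzi]
  4 Geminate Reduction: no change — [musifyuzi]
/detnubo/:
  1 Velar Palatalization: no change — [detnubo]
  2 Final Vowel Raising: [detnubo] → [detnubu]
  3 Stop Lenition: [detnubu] → [detnuvu]
  4 Geminate Reduction: no change — [detnuvu]
/wesdotemo/:
  1 Velar Palatalization: no change — [wesdotemo]
  2 Final Vowel Raising: [wesdotemo] → [wesdotemu]
  3 Stop Lenition: no change — [wesdotemu]
  4 Geminate Reduction: no change — [wesdotemu]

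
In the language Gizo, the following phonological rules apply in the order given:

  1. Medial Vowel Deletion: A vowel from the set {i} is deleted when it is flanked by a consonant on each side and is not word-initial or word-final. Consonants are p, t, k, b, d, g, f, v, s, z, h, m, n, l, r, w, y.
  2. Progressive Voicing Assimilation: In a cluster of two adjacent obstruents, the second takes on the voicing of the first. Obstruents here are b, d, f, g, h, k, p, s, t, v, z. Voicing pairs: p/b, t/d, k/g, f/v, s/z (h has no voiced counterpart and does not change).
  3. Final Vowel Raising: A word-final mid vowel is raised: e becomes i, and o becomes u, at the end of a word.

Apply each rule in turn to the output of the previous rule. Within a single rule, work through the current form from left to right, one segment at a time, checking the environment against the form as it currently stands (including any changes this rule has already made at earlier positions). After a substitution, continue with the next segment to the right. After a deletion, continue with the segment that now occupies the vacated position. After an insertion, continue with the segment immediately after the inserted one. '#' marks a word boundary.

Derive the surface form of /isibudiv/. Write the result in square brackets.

[ispudv]

1 Medial Vowel Deletion: [isibudiv] → [isbudv]
2 Progressive Voicing Assimilation: [isbudv] → [ispudv]
3 Final Vowel Raising: no change — [ispudv]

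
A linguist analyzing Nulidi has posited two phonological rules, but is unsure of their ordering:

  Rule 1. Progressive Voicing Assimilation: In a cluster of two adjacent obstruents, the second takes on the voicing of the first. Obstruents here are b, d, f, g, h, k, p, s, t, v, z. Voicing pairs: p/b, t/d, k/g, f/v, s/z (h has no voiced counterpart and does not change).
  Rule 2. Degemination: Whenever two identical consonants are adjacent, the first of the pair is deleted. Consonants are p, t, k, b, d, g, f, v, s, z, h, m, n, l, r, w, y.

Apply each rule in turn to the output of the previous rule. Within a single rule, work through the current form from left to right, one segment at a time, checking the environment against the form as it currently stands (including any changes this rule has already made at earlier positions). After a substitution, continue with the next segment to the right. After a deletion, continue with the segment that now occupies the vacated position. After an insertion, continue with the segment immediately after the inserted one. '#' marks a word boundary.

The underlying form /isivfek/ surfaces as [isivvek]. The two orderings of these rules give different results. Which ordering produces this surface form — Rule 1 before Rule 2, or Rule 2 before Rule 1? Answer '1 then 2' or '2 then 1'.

2 then 1

Order 1 then 2:
  1 Progressive Voicing Assimilation: [isivfek] → [isivvek]
  2 Degemination: [isivvek] → [isivek]
  result: [isivek]
Order 2 then 1:
  2 Degemination: no change — [isivfek]
  1 Progressive Voicing Assimilation: [isivfek] → [isivvek]
  result: [isivvek]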